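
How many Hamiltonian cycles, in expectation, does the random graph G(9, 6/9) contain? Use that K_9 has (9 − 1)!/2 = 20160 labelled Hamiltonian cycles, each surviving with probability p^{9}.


K_9 has (9 − 1)!/2 = 20160 labelled Hamiltonian cycles.
For each such Hamiltonian cycle H, let X_H = 1 if all 9 edges of H are present in G. Then P[X_H = 1] = p^{9} = (2/3)^{9} = 512/19683.
Summing the indicators: E[X] = Σ_H E[X_H] = 20160 · p^{9} = 20160 · 512/19683 = 1146880/2187.
Numerically: E[X] ≈ 524.

E[X] = 20160 · (2/3)^{9} = 1146880/2187 ≈ 524.


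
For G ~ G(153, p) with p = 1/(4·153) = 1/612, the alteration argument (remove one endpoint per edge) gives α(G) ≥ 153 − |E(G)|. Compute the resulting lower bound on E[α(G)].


E[|E(G)|] = C(153, 2)·p = 11628 · (1/612) = 19.
E[α(G)] ≥ n − E[|E(G)|] = 153 − 19 = 134.
Numerically: ≈ 134.0000.
(This is only a lower bound; the true E[α(G)] may be larger.)

E[α(G)] ≥ 134 ≈ 134.0000.


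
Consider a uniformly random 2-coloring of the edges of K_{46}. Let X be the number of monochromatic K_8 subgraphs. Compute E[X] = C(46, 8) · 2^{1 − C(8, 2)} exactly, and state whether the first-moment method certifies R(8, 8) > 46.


E[X] = C(46, 8) · 2^{1 − 28} = 260932815 · 2^{−27} = 260932815/134217728.
As a reduced fraction: E[X] = 260932815/134217728 ≈ 1.9441.
Is E[X] < 1? NO.
Since E[X] ≥ 1, the first-moment bound is inconclusive at n = 46; it does NOT by itself certify R(8, 8) > 46.

E[X] = 260932815/134217728 ≈ 1.9441; E[X] ≥ 1; first-moment method inconclusive here.


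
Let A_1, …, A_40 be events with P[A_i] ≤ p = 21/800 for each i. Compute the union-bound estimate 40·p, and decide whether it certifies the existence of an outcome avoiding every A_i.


Union bound: P[∪_{i=1}^{40} A_i] ≤ Σ_i P[A_i] ≤ 40·p = 40·(21/800) = 21/20.
Numerically: 21/20 ≈ 1.050.
Is 21/20 < 1? NO.
Since the bound 21/20 is ≥ 1, the union bound is uninformative here; it does NOT by itself certify existence.

40·p = 21/20 ≈ 1.050; existence NOT certified by the union bound.


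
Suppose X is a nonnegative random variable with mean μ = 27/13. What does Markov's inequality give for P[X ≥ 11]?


μ = E[X] = 27/13, a = 11.
Markov: P[X ≥ 11] ≤ μ/a = (27/13)/11 = 27/143.
Numerically: ≈ 0.189.
(Since a = 11 > μ = 2.077, the bound 27/143 is < 1 and informative.)

P[X ≥ 11] ≤ 27/143 ≈ 0.189.


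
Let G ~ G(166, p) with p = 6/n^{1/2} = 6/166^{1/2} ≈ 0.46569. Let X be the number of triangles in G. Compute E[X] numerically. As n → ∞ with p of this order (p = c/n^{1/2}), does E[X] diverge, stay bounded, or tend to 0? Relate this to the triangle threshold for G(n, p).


Number of potential triangles: C(166, 3) = 748660.
Each occurs with probability p³ ≈ (0.46569)³ ≈ 1.0099308e-01.
By linearity: E[X] = C(166, 3)·p³ ≈ 748660 · 1.0099308e-01 ≈ 75609.47961.
Since α = 1/2 < 1, p = c/n^{1/2} ≫ 1/n is above the triangle threshold p ~ 1/n. Asymptotically E[X] ~ (c³/6)·n^{3(1−α)} = (6³/6)·n^{1.5} → ∞; triangles are abundant w.h.p.

E[X] ≈ 75609.47961; in regime p = Θ(1/n^{1/2}) E[X] diverges (above the triangle threshold p ~ 1/n).


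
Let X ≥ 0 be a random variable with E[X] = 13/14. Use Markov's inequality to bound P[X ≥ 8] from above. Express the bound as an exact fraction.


μ = E[X] = 13/14, a = 8.
Markov: P[X ≥ 8] ≤ μ/a = (13/14)/8 = 13/112.
Numerically: ≈ 0.116071.
(Since a = 8 > μ = 0.928571, the bound 13/112 is < 1 and informative.)

P[X ≥ 8] ≤ 13/112 ≈ 0.116071.


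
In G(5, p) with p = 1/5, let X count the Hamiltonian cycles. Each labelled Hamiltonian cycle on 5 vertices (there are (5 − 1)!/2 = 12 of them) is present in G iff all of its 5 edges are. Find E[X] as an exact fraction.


K_5 has (5 − 1)!/2 = 12 labelled Hamiltonian cycles.
For each such Hamiltonian cycle H, let X_H = 1 if all 5 edges of H are present in G. Then P[X_H = 1] = p^{5} = (1/5)^{5} = 1/3125.
Summing the indicators: E[X] = Σ_H E[X_H] = 12 · p^{5} = 12 · 1/3125 = 12/3125.
Numerically: E[X] ≈ 0.00384.

E[X] = 12 · (1/5)^{5} = 12/3125 ≈ 0.00384.


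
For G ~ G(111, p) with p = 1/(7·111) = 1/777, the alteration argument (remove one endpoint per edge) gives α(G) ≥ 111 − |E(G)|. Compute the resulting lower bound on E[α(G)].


E[|E(G)|] = C(111, 2)·p = 6105 · (1/777) = 55/7.
E[α(G)] ≥ n − E[|E(G)|] = 111 − 55/7 = 722/7.
Numerically: ≈ 103.143.
(This is only a lower bound; the true E[α(G)] may be larger.)

E[α(G)] ≥ 722/7 ≈ 103.143.


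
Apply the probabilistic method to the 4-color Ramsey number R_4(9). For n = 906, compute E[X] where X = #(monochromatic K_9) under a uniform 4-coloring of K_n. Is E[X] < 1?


E[X] = C(906, 9) · 4^{1 − 36} = 1089130176400609441450 · 4^{−35} = 1089130176400609441450/1180591620717411303424.
As a reduced fraction: E[X] = 544565088200304720725/590295810358705651712 ≈ 0.922529.
Is E[X] < 1? YES.
Since E[X] < 1, there exists a 4-coloring of K_{906} with no monochromatic K_9; hence R_4(9) > 906.

E[X] = 544565088200304720725/590295810358705651712 ≈ 0.922529; E[X] < 1, so R_4(9) > 906.


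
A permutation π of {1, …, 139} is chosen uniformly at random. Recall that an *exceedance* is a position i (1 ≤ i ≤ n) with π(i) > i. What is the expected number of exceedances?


Write X = Σ_{i=1}^{139} X_i, where X_i = 1_{π(i) > i}.
For each fixed i, π(i) is uniform over {1, …, 139} (marginal of a uniform permutation), so P[π(i) > i] = (n − i)/n. Summing: Σ_{i=1}^{139} (n − i)/n = (0 + 1 + … + 138)/139 = 139(139 − 1)/(2·139) = (139 − 1)/2.
Hence E[X] = Σ_{i=1}^{139} (139 − i)/139 = 69 ≈ 69.0000.

E[X] = 69 = 69.0000.


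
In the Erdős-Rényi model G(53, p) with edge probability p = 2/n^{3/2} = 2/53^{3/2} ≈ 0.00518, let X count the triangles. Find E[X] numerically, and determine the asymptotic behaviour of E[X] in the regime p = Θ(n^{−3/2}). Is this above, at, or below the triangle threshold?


Number of potential triangles: C(53, 3) = 23426.
Each occurs with probability p³ ≈ (0.00518)³ ≈ 1.39267e-07.
By linearity: E[X] = C(53, 3)·p³ ≈ 23426 · 1.39267e-07 ≈ 0.003.
Since α = 3/2 > 1, p = c/n^{3/2} = o(1/n) is below the triangle threshold p ~ 1/n. Asymptotically E[X] ~ (c³/6)·n^{3(1−α)} = (2³/6)·n^{-1.5} → 0, so by Markov's inequality G has no triangles w.h.p.

E[X] ≈ 0.003; in regime p = Θ(1/n^{3/2}) E[X] tends to 0 (below the triangle threshold p ~ 1/n).


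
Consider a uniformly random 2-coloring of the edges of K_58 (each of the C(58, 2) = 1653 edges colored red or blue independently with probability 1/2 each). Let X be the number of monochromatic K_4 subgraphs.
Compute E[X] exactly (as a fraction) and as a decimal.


Let X = Σ_S X_S over the C(58, 4) = 424270 subsets S of size 4, where X_S = 1 if the K_4 on S is monochromatic.
For a fixed S, the K_4 on S has C(4, 2) = 6 edges. P[all 6 edges red] = (1/2)^6, and likewise for blue, so P[monochromatic] = 2·(1/2)^6 = 2^{1 − 6} = 1/32.
By linearity of expectation: E[X] = C(58, 4) · 2^{1 − 6} = 424270 · 1/32 = 212135/16.
Numerically: E[X] ≈ 13258.438.

E[X] = C(58,4)·2^(1−C(4,2)) = 212135/16 ≈ 13258.438.


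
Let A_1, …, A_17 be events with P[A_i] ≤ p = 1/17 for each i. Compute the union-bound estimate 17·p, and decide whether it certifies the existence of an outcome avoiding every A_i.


Union bound: P[∪_{i=1}^{17} A_i] ≤ Σ_i P[A_i] ≤ 17·p = 17·(1/17) = 1.
Numerically: 1 ≈ 1.000000.
Is 1 < 1? NO.
Since the bound 1 is ≥ 1, the union bound is uninformative here; it does NOT by itself certify existence.

17·p = 1 ≈ 1.000000; existence NOT certified by the union bound.


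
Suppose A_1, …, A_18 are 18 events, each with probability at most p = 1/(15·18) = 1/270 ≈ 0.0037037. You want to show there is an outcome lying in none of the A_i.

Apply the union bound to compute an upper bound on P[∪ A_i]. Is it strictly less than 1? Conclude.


Union bound: P[∪_{i=1}^{18} A_i] ≤ Σ_i P[A_i] ≤ 18·p = 18·(1/270) = 1/15.
Numerically: 1/15 ≈ 0.0666667.
Is 1/15 < 1? YES.
Since P[∪ A_i] ≤ 1/15 < 1, the complement has P[∩ A_i^c] ≥ 1 − 1/15 = 14/15 > 0, so some outcome avoids every A_i.

18·p = 1/15 ≈ 0.0666667; existence CERTIFIED by the union bound.


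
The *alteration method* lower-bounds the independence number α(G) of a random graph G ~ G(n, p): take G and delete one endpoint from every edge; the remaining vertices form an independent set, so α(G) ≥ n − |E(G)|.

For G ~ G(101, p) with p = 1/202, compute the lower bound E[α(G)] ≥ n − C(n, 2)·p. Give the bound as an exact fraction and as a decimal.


E[|E(G)|] = C(101, 2)·p = 5050 · (1/202) = 25.
E[α(G)] ≥ n − E[|E(G)|] = 101 − 25 = 76.
Numerically: ≈ 76.00000.
(This is only a lower bound; the true E[α(G)] may be larger.)

E[α(G)] ≥ 76 ≈ 76.00000.


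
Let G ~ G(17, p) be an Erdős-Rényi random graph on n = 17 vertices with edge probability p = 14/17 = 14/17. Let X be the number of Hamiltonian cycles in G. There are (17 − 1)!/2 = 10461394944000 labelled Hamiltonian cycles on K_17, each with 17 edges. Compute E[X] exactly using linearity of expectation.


K_17 has (17 − 1)!/2 = 10461394944000 labelled Hamiltonian cycles.
For each such Hamiltonian cycle H, let X_H = 1 if all 17 edges of H are present in G. Then P[X_H = 1] = p^{17} = (14/17)^{17} = 30491346729331195904/827240261886336764177.
By linearity of expectation: E[X] = Σ_H E[X_H] = 10461394944000 · p^{17} = 10461394944000 · 30491346729331195904/827240261886336764177 = 318982020509976309331579109376000/827240261886336764177.
Numerically: E[X] ≈ 3.856e+11.

E[X] = 10461394944000 · (14/17)^{17} = 318982020509976309331579109376000/827240261886336764177 ≈ 3.856e+11.


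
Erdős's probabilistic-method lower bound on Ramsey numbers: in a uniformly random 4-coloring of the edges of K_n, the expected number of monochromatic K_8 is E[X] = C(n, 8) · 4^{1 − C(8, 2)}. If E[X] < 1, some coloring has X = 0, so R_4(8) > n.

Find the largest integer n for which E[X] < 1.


We need C(n, 8) · 4^{1 − 28} < 1, i.e. C(n, 8) < 4^{28 − 1} = 18014398509481984.
Check values of n near the boundary:
  n = 402: C(402, 8) = 15770615726749950; 15770615726749950 < 18014398509481984? YES
  n = 403: C(403, 8) = 16090020602228430; 16090020602228430 < 18014398509481984? YES
  n = 404: C(404, 8) = 16415071523485570; 16415071523485570 < 18014398509481984? YES
  n = 405: C(405, 8) = 16745853821188050; 16745853821188050 < 18014398509481984? YES
  n = 406: C(406, 8) = 17082453897995850; 17082453897995850 < 18014398509481984? YES
  n = 407: C(407, 8) = 17424959239309050; 17424959239309050 < 18014398509481984? YES
  n = 408: C(408, 8) = 17773458424095231; 17773458424095231 < 18014398509481984? YES
  n = 409: C(409, 8) = 18128041135797879; 18128041135797879 < 18014398509481984? NO
  n = 410: C(410, 8) = 18488798173326195; 18488798173326195 < 18014398509481984? NO
The largest n with C(n, 8) < 18014398509481984 is n = 408 (where E[X] = 17773458424095231/18014398509481984 ≈ 0.987). Hence R_4(8) > 408, i.e. R_4(8) ≥ 409.

Largest n = 408; hence R_4(8) > 408.


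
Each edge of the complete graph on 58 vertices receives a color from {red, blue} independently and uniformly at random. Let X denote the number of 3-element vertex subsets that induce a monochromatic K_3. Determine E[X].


Let X = Σ_S X_S over the C(58, 3) = 30856 subsets S of size 3, where X_S = 1 if the K_3 on S is monochromatic.
For a fixed S, the K_3 on S has C(3, 2) = 3 edges. P[all 3 edges red] = (1/2)^3, and likewise for blue, so P[monochromatic] = 2·(1/2)^3 = 2^{1 − 3} = 1/4.
Summing: E[X] = C(58, 3) · 2^{1 − 3} = 30856 · 1/4 = 7714.
Numerically: E[X] ≈ 7714.00000.

E[X] = C(58,3)·2^(1−C(3,2)) = 7714 ≈ 7714.00000.


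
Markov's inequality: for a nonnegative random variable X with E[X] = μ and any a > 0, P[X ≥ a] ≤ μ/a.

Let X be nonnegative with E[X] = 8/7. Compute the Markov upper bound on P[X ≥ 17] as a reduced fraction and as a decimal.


μ = E[X] = 8/7, a = 17.
Markov: P[X ≥ 17] ≤ μ/a = (8/7)/17 = 8/119.
Numerically: ≈ 0.0672.
(Since a = 17 > μ = 1.1429, the bound 8/119 is < 1 and informative.)

P[X ≥ 17] ≤ 8/119 ≈ 0.0672.


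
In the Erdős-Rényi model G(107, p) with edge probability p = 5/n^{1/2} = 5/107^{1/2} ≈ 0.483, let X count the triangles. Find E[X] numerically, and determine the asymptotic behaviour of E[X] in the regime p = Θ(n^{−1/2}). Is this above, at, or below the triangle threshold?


Number of potential triangles: C(107, 3) = 198485.
Each occurs with probability p³ ≈ (0.483)³ ≈ 1.12937e-01.
By linearity: E[X] = C(107, 3)·p³ ≈ 198485 · 1.12937e-01 ≈ 22416.202.
Since α = 1/2 < 1, p = c/n^{1/2} ≫ 1/n is above the triangle threshold p ~ 1/n. Asymptotically E[X] ~ (c³/6)·n^{3(1−α)} = (5³/6)·n^{1.5} → ∞; triangles are abundant w.h.p.

E[X] ≈ 22416.202; in regime p = Θ(1/n^{1/2}) E[X] diverges (above the triangle threshold p ~ 1/n).


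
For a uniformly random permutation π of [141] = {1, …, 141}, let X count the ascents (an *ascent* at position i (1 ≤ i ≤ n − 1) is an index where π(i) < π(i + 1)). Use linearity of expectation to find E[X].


Write X = Σ X_I over i = 1, …, 140, with X_I the indicator of one ascent.
There are 140 indicators.
For each fixed i, the pair (π(i), π(i+1)) is a uniformly random ordered pair of distinct values from {1, …, 141}; by symmetry P[π(i) < π(i+1)] = 1/2.
By linearity: E[X] = 140 · (1/2) = (141 − 1) · (1/2) = 70 ≈ 70.000.

E[X] = 70 = 70.000.


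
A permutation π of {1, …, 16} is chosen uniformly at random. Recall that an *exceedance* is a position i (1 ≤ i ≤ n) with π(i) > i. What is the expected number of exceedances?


Write X = Σ_{i=1}^{16} X_i, where X_i = 1_{π(i) > i}.
For each fixed i, π(i) is uniform over {1, …, 16} (marginal of a uniform permutation), so P[π(i) > i] = (n − i)/n. Summing: Σ_{i=1}^{16} (n − i)/n = (0 + 1 + … + 15)/16 = 16(16 − 1)/(2·16) = (16 − 1)/2.
Hence E[X] = Σ_{i=1}^{16} (16 − i)/16 = 15/2 ≈ 7.50000.

E[X] = 15/2 = 7.50000.


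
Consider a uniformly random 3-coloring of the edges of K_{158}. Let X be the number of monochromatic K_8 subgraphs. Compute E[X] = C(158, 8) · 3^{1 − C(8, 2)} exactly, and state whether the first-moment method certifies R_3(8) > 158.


E[X] = C(158, 8) · 3^{1 − 28} = 8044984271181 · 3^{−27} = 8044984271181/7625597484987.
As a reduced fraction: E[X] = 2681661423727/2541865828329 ≈ 1.0549972.
Is E[X] < 1? NO.
Since E[X] ≥ 1, the first-moment bound is inconclusive at n = 158; it does NOT by itself certify R_3(8) > 158.

E[X] = 2681661423727/2541865828329 ≈ 1.0549972; E[X] ≥ 1; first-moment method inconclusive here.


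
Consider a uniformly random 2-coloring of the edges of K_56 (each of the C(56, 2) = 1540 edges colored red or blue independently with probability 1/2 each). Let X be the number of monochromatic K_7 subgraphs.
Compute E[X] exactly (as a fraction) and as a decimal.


Let X = Σ_S X_S over the C(56, 7) = 231917400 subsets S of size 7, where X_S = 1 if the K_7 on S is monochromatic.
For a fixed S, the K_7 on S has C(7, 2) = 21 edges. P[all 21 edges red] = (1/2)^21, and likewise for blue, so P[monochromatic] = 2·(1/2)^21 = 2^{1 − 21} = 1/1048576.
By linearity of expectation: E[X] = C(56, 7) · 2^{1 − 21} = 231917400 · 1/1048576 = 28989675/131072.
Numerically: E[X] ≈ 221.174.

E[X] = C(56,7)·2^(1−C(7,2)) = 28989675/131072 ≈ 221.174.


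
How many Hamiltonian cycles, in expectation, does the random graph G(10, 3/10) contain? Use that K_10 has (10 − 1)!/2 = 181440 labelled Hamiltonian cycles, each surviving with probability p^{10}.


K_10 has (10 − 1)!/2 = 181440 labelled Hamiltonian cycles.
For each such Hamiltonian cycle H, let X_H = 1 if all 10 edges of H are present in G. Then P[X_H = 1] = p^{10} = (3/10)^{10} = 59049/10000000000.
By linearity: E[X] = Σ_H E[X_H] = 181440 · p^{10} = 181440 · 59049/10000000000 = 33480783/31250000.
Numerically: E[X] ≈ 1.0714.

E[X] = 181440 · (3/10)^{10} = 33480783/31250000 ≈ 1.0714.


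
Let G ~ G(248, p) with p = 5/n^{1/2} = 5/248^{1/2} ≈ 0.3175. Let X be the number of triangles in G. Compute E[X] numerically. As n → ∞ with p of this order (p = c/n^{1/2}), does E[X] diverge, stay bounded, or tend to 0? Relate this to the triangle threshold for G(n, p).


Number of potential triangles: C(248, 3) = 2511496.
Each occurs with probability p³ ≈ (0.3175)³ ≈ 3.2006080e-02.
By linearity: E[X] = C(248, 3)·p³ ≈ 2511496 · 3.2006080e-02 ≈ 80383.14288.
Since α = 1/2 < 1, p = c/n^{1/2} ≫ 1/n is above the triangle threshold p ~ 1/n. Asymptotically E[X] ~ (c³/6)·n^{3(1−α)} = (5³/6)·n^{1.5} → ∞; triangles are abundant w.h.p.

E[X] ≈ 80383.14288; in regime p = Θ(1/n^{1/2}) E[X] diverges (above the triangle threshold p ~ 1/n).


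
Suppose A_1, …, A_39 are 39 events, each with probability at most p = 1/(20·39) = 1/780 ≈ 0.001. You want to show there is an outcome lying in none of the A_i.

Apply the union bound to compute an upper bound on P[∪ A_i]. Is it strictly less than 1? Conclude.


Union bound: P[∪_{i=1}^{39} A_i] ≤ Σ_i P[A_i] ≤ 39·p = 39·(1/780) = 1/20.
Numerically: 1/20 ≈ 0.050.
Is 1/20 < 1? YES.
Since P[∪ A_i] ≤ 1/20 < 1, the complement has P[∩ A_i^c] ≥ 1 − 1/20 = 19/20 > 0, so some outcome avoids every A_i.

39·p = 1/20 ≈ 0.050; existence CERTIFIED by the union bound.


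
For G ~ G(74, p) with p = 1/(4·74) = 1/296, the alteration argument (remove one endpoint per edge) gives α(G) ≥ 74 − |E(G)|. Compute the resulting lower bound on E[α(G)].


E[|E(G)|] = C(74, 2)·p = 2701 · (1/296) = 73/8.
E[α(G)] ≥ n − E[|E(G)|] = 74 − 73/8 = 519/8.
Numerically: ≈ 64.87500.
(This is only a lower bound; the true E[α(G)] may be larger.)

E[α(G)] ≥ 519/8 ≈ 64.87500.


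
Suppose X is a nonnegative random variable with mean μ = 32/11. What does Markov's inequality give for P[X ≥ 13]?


μ = E[X] = 32/11, a = 13.
Markov: P[X ≥ 13] ≤ μ/a = (32/11)/13 = 32/143.
Numerically: ≈ 0.22378.
(Since a = 13 > μ = 2.90909, the bound 32/143 is < 1 and informative.)

P[X ≥ 13] ≤ 32/143 ≈ 0.22378.


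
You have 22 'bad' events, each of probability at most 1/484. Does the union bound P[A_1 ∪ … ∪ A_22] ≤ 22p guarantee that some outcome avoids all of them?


Union bound: P[∪_{i=1}^{22} A_i] ≤ Σ_i P[A_i] ≤ 22·p = 22·(1/484) = 1/22.
Numerically: 1/22 ≈ 0.04545.
Is 1/22 < 1? YES.
Since P[∪ A_i] ≤ 1/22 < 1, the complement has P[∩ A_i^c] ≥ 1 − 1/22 = 21/22 > 0, so some outcome avoids every A_i.

22·p = 1/22 ≈ 0.04545; existence CERTIFIED by the union bound.


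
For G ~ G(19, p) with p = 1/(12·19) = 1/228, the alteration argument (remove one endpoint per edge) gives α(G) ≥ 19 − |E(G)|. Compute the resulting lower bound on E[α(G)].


E[|E(G)|] = C(19, 2)·p = 171 · (1/228) = 3/4.
E[α(G)] ≥ n − E[|E(G)|] = 19 − 3/4 = 73/4.
Numerically: ≈ 18.250000.
(This is only a lower bound; the true E[α(G)] may be larger.)

E[α(G)] ≥ 73/4 ≈ 18.250000.


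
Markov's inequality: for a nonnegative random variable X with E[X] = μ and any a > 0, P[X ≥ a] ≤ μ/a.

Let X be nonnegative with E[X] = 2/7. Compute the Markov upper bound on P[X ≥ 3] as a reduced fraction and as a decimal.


μ = E[X] = 2/7, a = 3.
Markov: P[X ≥ 3] ≤ μ/a = (2/7)/3 = 2/21.
Numerically: ≈ 0.095.
(Since a = 3 > μ = 0.286, the bound 2/21 is < 1 and informative.)

P[X ≥ 3] ≤ 2/21 ≈ 0.095.


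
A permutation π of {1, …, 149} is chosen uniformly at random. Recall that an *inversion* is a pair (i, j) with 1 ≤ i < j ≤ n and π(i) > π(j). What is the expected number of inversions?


Write X = Σ X_I over the C(149, 2) = 11026 pairs i < j, with X_I the indicator of one inversion.
There are 11026 indicators.
For each fixed pair i < j, the values π(i) and π(j) are two distinct elements of {1, …, 149} in uniformly random order; by symmetry P[π(i) > π(j)] = 1/2.
By linearity: E[X] = 11026 · (1/2) = C(149, 2) · (1/2) = 11026/2 = 5513 ≈ 5513.0000.

E[X] = 5513 = 5513.0000.


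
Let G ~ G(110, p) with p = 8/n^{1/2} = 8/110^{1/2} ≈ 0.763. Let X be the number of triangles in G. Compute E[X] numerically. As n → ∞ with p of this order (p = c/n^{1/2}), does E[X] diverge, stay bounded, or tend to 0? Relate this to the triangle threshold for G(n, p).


Number of potential triangles: C(110, 3) = 215820.
Each occurs with probability p³ ≈ (0.763)³ ≈ 4.43793e-01.
By linearity: E[X] = C(110, 3)·p³ ≈ 215820 · 4.43793e-01 ≈ 95779.512.
Since α = 1/2 < 1, p = c/n^{1/2} ≫ 1/n is above the triangle threshold p ~ 1/n. Asymptotically E[X] ~ (c³/6)·n^{3(1−α)} = (8³/6)·n^{1.5} → ∞; triangles are abundant w.h.p.

E[X] ≈ 95779.512; in regime p = Θ(1/n^{1/2}) E[X] diverges (above the triangle threshold p ~ 1/n).


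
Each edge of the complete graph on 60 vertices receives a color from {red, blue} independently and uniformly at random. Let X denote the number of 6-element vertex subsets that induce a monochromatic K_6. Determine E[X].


Let X = Σ_S X_S over the C(60, 6) = 50063860 subsets S of size 6, where X_S = 1 if the K_6 on S is monochromatic.
For a fixed S, the K_6 on S has C(6, 2) = 15 edges. P[all 15 edges red] = (1/2)^15, and likewise for blue, so P[monochromatic] = 2·(1/2)^15 = 2^{1 − 15} = 1/16384.
By linearity of expectation: E[X] = C(60, 6) · 2^{1 − 15} = 50063860 · 1/16384 = 12515965/4096.
Numerically: E[X] ≈ 3055.655518.

E[X] = C(60,6)·2^(1−C(6,2)) = 12515965/4096 ≈ 3055.655518.


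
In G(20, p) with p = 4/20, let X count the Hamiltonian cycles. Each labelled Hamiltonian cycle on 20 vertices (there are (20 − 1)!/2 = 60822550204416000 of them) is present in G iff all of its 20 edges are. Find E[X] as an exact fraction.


K_20 has (20 − 1)!/2 = 60822550204416000 labelled Hamiltonian cycles.
For each such Hamiltonian cycle H, let X_H = 1 if all 20 edges of H are present in G. Then P[X_H = 1] = p^{20} = (1/5)^{20} = 1/95367431640625.
By linearity: E[X] = Σ_H E[X_H] = 60822550204416000 · p^{20} = 60822550204416000 · 1/95367431640625 = 486580401635328/762939453125.
Numerically: E[X] ≈ 637.77.

E[X] = 60822550204416000 · (1/5)^{20} = 486580401635328/762939453125 ≈ 637.77.


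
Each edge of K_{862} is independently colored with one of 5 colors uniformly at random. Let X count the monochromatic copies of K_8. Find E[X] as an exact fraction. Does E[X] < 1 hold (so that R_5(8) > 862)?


E[X] = C(862, 8) · 5^{1 − 28} = 7317951015318931845 · 5^{−27} = 7317951015318931845/7450580596923828125.
As a reduced fraction: E[X] = 1463590203063786369/1490116119384765625 ≈ 0.982199.
Is E[X] < 1? YES.
Since E[X] < 1, there exists a 5-coloring of K_{862} with no monochromatic K_8; hence R_5(8) > 862.

E[X] = 1463590203063786369/1490116119384765625 ≈ 0.982199; E[X] < 1, so R_5(8) > 862.


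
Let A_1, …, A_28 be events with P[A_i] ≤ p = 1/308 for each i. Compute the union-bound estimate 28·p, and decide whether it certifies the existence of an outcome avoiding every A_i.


Union bound: P[∪_{i=1}^{28} A_i] ≤ Σ_i P[A_i] ≤ 28·p = 28·(1/308) = 1/11.
Numerically: 1/11 ≈ 0.0909.
Is 1/11 < 1? YES.
Since P[∪ A_i] ≤ 1/11 < 1, the complement has P[∩ A_i^c] ≥ 1 − 1/11 = 10/11 > 0, so some outcome avoids every A_i.

28·p = 1/11 ≈ 0.0909; existence CERTIFIED by the union bound.


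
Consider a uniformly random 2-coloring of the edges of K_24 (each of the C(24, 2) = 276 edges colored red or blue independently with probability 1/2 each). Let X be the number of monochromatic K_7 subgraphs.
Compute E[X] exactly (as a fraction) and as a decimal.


Let X = Σ_S X_S over the C(24, 7) = 346104 subsets S of size 7, where X_S = 1 if the K_7 on S is monochromatic.
For a fixed S, the K_7 on S has C(7, 2) = 21 edges. P[all 21 edges red] = (1/2)^21, and likewise for blue, so P[monochromatic] = 2·(1/2)^21 = 2^{1 − 21} = 1/1048576.
By linearity: E[X] = C(24, 7) · 2^{1 − 21} = 346104 · 1/1048576 = 43263/131072.
Numerically: E[X] ≈ 0.330070.

E[X] = C(24,7)·2^(1−C(7,2)) = 43263/131072 ≈ 0.330070.


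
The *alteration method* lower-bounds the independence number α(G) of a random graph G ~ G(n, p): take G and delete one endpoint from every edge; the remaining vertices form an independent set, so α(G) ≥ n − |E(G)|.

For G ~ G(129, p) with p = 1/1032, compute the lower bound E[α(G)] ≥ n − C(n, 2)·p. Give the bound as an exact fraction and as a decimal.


E[|E(G)|] = C(129, 2)·p = 8256 · (1/1032) = 8.
E[α(G)] ≥ n − E[|E(G)|] = 129 − 8 = 121.
Numerically: ≈ 121.000.
(This is only a lower bound; the true E[α(G)] may be larger.)

E[α(G)] ≥ 121 ≈ 121.000.


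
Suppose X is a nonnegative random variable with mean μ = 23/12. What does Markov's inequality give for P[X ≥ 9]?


μ = E[X] = 23/12, a = 9.
Markov: P[X ≥ 9] ≤ μ/a = (23/12)/9 = 23/108.
Numerically: ≈ 0.213.
(Since a = 9 > μ = 1.917, the bound 23/108 is < 1 and informative.)

P[X ≥ 9] ≤ 23/108 ≈ 0.213.


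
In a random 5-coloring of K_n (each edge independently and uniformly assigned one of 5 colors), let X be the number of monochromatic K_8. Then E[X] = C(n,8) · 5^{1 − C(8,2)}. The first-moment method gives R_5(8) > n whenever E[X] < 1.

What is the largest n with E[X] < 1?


We need C(n, 8) · 5^{1 − 28} < 1, i.e. C(n, 8) < 5^{28 − 1} = 7450580596923828125.
Check values of n near the boundary:
  n = 860: C(860, 8) = 7182671140665308145; 7182671140665308145 < 7450580596923828125? YES
  n = 861: C(861, 8) = 7250034996615275865; 7250034996615275865 < 7450580596923828125? YES
  n = 862: C(862, 8) = 7317951015318931845; 7317951015318931845 < 7450580596923828125? YES
  n = 863: C(863, 8) = 7386423071602617757; 7386423071602617757 < 7450580596923828125? YES
  n = 864: C(864, 8) = 7455455062926006708; 7455455062926006708 < 7450580596923828125? NO
The largest n with C(n, 8) < 7450580596923828125 is n = 863 (where E[X] = 7386423071602617757/7450580596923828125 ≈ 0.9914). Hence R_5(8) > 863, i.e. R_5(8) ≥ 864.

Largest n = 863; hence R_5(8) > 863.


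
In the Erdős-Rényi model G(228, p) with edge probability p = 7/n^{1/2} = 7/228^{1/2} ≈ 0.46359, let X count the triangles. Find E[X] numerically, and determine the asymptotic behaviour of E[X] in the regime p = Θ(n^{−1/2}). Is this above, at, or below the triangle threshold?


Number of potential triangles: C(228, 3) = 1949476.
Each occurs with probability p³ ≈ (0.46359)³ ≈ 9.9630394e-02.
By linearity: E[X] = C(228, 3)·p³ ≈ 1949476 · 9.9630394e-02 ≈ 194227.06276.
Since α = 1/2 < 1, p = c/n^{1/2} ≫ 1/n is above the triangle threshold p ~ 1/n. Asymptotically E[X] ~ (c³/6)·n^{3(1−α)} = (7³/6)·n^{1.5} → ∞; triangles are abundant w.h.p.

E[X] ≈ 194227.06276; in regime p = Θ(1/n^{1/2}) E[X] diverges (above the triangle threshold p ~ 1/n).


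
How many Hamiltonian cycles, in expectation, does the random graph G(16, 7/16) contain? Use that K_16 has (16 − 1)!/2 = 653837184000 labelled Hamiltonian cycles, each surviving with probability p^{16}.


K_16 has (16 − 1)!/2 = 653837184000 labelled Hamiltonian cycles.
For each such Hamiltonian cycle H, let X_H = 1 if all 16 edges of H are present in G. Then P[X_H = 1] = p^{16} = (7/16)^{16} = 33232930569601/18446744073709551616.
By linearity of expectation: E[X] = Σ_H E[X_H] = 653837184000 · p^{16} = 653837184000 · 33232930569601/18446744073709551616 = 21219654042671322112875/18014398509481984.
Numerically: E[X] ≈ 1.178e+06.

E[X] = 653837184000 · (7/16)^{16} = 21219654042671322112875/18014398509481984 ≈ 1.178e+06.


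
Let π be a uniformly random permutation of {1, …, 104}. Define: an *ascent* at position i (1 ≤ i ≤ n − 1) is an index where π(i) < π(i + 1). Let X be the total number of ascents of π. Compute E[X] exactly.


Write X = Σ X_I over i = 1, …, 103, with X_I the indicator of one ascent.
There are 103 indicators.
For each fixed i, the pair (π(i), π(i+1)) is a uniformly random ordered pair of distinct values from {1, …, 104}; by symmetry P[π(i) < π(i+1)] = 1/2.
By linearity: E[X] = 103 · (1/2) = (104 − 1) · (1/2) = 103/2 ≈ 51.50000.

E[X] = 103/2 = 51.50000.


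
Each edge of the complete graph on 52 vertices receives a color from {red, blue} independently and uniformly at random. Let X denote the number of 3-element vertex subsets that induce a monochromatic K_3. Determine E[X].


Let X = Σ_S X_S over the C(52, 3) = 22100 subsets S of size 3, where X_S = 1 if the K_3 on S is monochromatic.
For a fixed S, the K_3 on S has C(3, 2) = 3 edges. P[all 3 edges red] = (1/2)^3, and likewise for blue, so P[monochromatic] = 2·(1/2)^3 = 2^{1 − 3} = 1/4.
By linearity: E[X] = C(52, 3) · 2^{1 − 3} = 22100 · 1/4 = 5525.
Numerically: E[X] ≈ 5525.00000.

E[X] = C(52,3)·2^(1−C(3,2)) = 5525 ≈ 5525.00000.


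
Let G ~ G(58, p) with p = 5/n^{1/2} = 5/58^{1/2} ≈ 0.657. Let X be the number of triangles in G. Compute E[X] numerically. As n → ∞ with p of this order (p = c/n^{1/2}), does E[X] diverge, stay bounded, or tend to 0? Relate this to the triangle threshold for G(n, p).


Number of potential triangles: C(58, 3) = 30856.
Each occurs with probability p³ ≈ (0.657)³ ≈ 2.82988e-01.
By linearity: E[X] = C(58, 3)·p³ ≈ 30856 · 2.82988e-01 ≈ 8731.878.
Since α = 1/2 < 1, p = c/n^{1/2} ≫ 1/n is above the triangle threshold p ~ 1/n. Asymptotically E[X] ~ (c³/6)·n^{3(1−α)} = (5³/6)·n^{1.5} → ∞; triangles are abundant w.h.p.

E[X] ≈ 8731.878; in regime p = Θ(1/n^{1/2}) E[X] diverges (above the triangle threshold p ~ 1/n).


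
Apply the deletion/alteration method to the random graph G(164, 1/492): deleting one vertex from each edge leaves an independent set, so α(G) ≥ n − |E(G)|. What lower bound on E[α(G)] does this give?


E[|E(G)|] = C(164, 2)·p = 13366 · (1/492) = 163/6.
E[α(G)] ≥ n − E[|E(G)|] = 164 − 163/6 = 821/6.
Numerically: ≈ 136.8333.
(This is only a lower bound; the true E[α(G)] may be larger.)

E[α(G)] ≥ 821/6 ≈ 136.8333.


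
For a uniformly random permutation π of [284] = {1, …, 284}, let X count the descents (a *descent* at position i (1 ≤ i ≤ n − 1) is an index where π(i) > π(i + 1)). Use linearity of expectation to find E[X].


Write X = Σ X_I over i = 1, …, 283, with X_I the indicator of one descent.
There are 283 indicators.
For each fixed i, the pair (π(i), π(i+1)) is a uniformly random ordered pair of distinct values from {1, …, 284}; by symmetry P[π(i) > π(i+1)] = 1/2.
By linearity: E[X] = 283 · (1/2) = (284 − 1) · (1/2) = 283/2 ≈ 141.500000.

E[X] = 283/2 = 141.500000.


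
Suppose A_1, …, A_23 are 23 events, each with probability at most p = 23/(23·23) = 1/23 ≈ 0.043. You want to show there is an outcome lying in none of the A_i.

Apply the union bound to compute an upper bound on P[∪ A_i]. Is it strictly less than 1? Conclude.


Union bound: P[∪_{i=1}^{23} A_i] ≤ Σ_i P[A_i] ≤ 23·p = 23·(1/23) = 1.
Numerically: 1 ≈ 1.000.
Is 1 < 1? NO.
Since the bound 1 is ≥ 1, the union bound is uninformative here; it does NOT by itself certify existence.

23·p = 1 ≈ 1.000; existence NOT certified by the union bound.


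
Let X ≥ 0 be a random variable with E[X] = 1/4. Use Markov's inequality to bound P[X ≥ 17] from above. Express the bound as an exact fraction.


μ = E[X] = 1/4, a = 17.
Markov: P[X ≥ 17] ≤ μ/a = (1/4)/17 = 1/68.
Numerically: ≈ 0.014706.
(Since a = 17 > μ = 0.250000, the bound 1/68 is < 1 and informative.)

P[X ≥ 17] ≤ 1/68 ≈ 0.014706.


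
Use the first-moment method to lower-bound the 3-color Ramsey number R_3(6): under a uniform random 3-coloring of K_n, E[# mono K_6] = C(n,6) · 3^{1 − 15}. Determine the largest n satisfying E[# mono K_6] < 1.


We need C(n, 6) · 3^{1 − 15} < 1, i.e. C(n, 6) < 3^{15 − 1} = 4782969.
Check values of n near the boundary:
  n = 39: C(39, 6) = 3262623; 3262623 < 4782969? YES
  n = 40: C(40, 6) = 3838380; 3838380 < 4782969? YES
  n = 41: C(41, 6) = 4496388; 4496388 < 4782969? YES
  n = 42: C(42, 6) = 5245786; 5245786 < 4782969? NO
  n = 43: C(43, 6) = 6096454; 6096454 < 4782969? NO
  n = 44: C(44, 6) = 7059052; 7059052 < 4782969? NO
The largest n with C(n, 6) < 4782969 is n = 41 (where E[X] = 1498796/1594323 ≈ 0.9400830). Hence R_3(6) > 41, i.e. R_3(6) ≥ 42.

Largest n = 41; hence R_3(6) > 41.


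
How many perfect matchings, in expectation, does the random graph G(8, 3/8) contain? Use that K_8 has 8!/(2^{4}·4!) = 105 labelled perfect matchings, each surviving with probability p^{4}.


K_8 has 8!/(2^{4}·4!) = 105 labelled perfect matchings.
For each such perfect matching H, let X_H = 1 if all 4 edges of H are present in G. Then P[X_H = 1] = p^{4} = (3/8)^{4} = 81/4096.
By linearity of expectation: E[X] = Σ_H E[X_H] = 105 · p^{4} = 105 · 81/4096 = 8505/4096.
Numerically: E[X] ≈ 2.07642.

E[X] = 105 · (3/8)^{4} = 8505/4096 ≈ 2.07642.


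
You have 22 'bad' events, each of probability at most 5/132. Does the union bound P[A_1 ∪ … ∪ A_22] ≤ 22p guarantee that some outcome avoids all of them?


Union bound: P[∪_{i=1}^{22} A_i] ≤ Σ_i P[A_i] ≤ 22·p = 22·(5/132) = 5/6.
Numerically: 5/6 ≈ 0.833.
Is 5/6 < 1? YES.
Since P[∪ A_i] ≤ 5/6 < 1, the complement has P[∩ A_i^c] ≥ 1 − 5/6 = 1/6 > 0, so some outcome avoids every A_i.

22·p = 5/6 ≈ 0.833; existence CERTIFIED by the union bound.


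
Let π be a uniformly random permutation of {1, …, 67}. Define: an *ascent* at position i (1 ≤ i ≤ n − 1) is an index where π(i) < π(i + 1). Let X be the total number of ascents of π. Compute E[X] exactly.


Write X = Σ X_I over i = 1, …, 66, with X_I the indicator of one ascent.
There are 66 indicators.
For each fixed i, the pair (π(i), π(i+1)) is a uniformly random ordered pair of distinct values from {1, …, 67}; by symmetry P[π(i) < π(i+1)] = 1/2.
By linearity: E[X] = 66 · (1/2) = (67 − 1) · (1/2) = 33 ≈ 33.00000.

E[X] = 33 = 33.00000.


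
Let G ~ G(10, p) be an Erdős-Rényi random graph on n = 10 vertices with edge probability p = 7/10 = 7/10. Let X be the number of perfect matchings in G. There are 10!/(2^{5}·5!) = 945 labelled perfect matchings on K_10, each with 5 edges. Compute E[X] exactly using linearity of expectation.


K_10 has 10!/(2^{5}·5!) = 945 labelled perfect matchings.
For each such perfect matching H, let X_H = 1 if all 5 edges of H are present in G. Then P[X_H = 1] = p^{5} = (7/10)^{5} = 16807/100000.
Summing the indicators: E[X] = Σ_H E[X_H] = 945 · p^{5} = 945 · 16807/100000 = 3176523/20000.
Numerically: E[X] ≈ 158.83.

E[X] = 945 · (7/10)^{5} = 3176523/20000 ≈ 158.83.


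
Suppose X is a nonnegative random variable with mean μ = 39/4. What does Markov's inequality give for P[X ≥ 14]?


μ = E[X] = 39/4, a = 14.
Markov: P[X ≥ 14] ≤ μ/a = (39/4)/14 = 39/56.
Numerically: ≈ 0.69643.
(Since a = 14 > μ = 9.75000, the bound 39/56 is < 1 and informative.)

P[X ≥ 14] ≤ 39/56 ≈ 0.69643.


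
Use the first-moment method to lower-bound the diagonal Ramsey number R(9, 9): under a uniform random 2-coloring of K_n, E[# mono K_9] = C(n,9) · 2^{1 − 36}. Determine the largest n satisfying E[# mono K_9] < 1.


We need C(n, 9) · 2^{1 − 36} < 1, i.e. C(n, 9) < 2^{36 − 1} = 34359738368.
Check values of n near the boundary:
  n = 59: C(59, 9) = 12565671261; 12565671261 < 34359738368? YES
  n = 60: C(60, 9) = 14783142660; 14783142660 < 34359738368? YES
  n = 61: C(61, 9) = 17341763505; 17341763505 < 34359738368? YES
  n = 62: C(62, 9) = 20286591270; 20286591270 < 34359738368? YES
  n = 63: C(63, 9) = 23667689815; 23667689815 < 34359738368? YES
  n = 64: C(64, 9) = 27540584512; 27540584512 < 34359738368? YES
  n = 65: C(65, 9) = 31966749880; 31966749880 < 34359738368? YES
  n = 66: C(66, 9) = 37014131440; 37014131440 < 34359738368? NO
  n = 67: C(67, 9) = 42757703560; 42757703560 < 34359738368? NO
The largest n with C(n, 9) < 34359738368 is n = 65 (where E[X] = 3995843735/4294967296 ≈ 0.9304). Hence R(9, 9) > 65, i.e. R(9, 9) ≥ 66.

Largest n = 65; hence R(9, 9) > 65.


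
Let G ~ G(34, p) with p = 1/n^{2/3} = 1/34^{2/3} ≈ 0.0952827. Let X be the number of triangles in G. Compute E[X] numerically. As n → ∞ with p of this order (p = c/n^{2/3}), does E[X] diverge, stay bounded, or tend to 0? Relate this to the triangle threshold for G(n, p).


Number of potential triangles: C(34, 3) = 5984.
Each occurs with probability p³ ≈ (0.0952827)³ ≈ 8.65051903e-04.
By linearity: E[X] = C(34, 3)·p³ ≈ 5984 · 8.65051903e-04 ≈ 5.176471.
Since α = 2/3 < 1, p = c/n^{2/3} ≫ 1/n is above the triangle threshold p ~ 1/n. Asymptotically E[X] ~ (c³/6)·n^{3(1−α)} = (1³/6)·n^{1} → ∞; triangles are abundant w.h.p.

E[X] ≈ 5.176471; in regime p = Θ(1/n^{2/3}) E[X] diverges (above the triangle threshold p ~ 1/n).


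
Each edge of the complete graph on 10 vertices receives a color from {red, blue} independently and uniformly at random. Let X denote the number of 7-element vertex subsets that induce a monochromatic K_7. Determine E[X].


Let X = Σ_S X_S over the C(10, 7) = 120 subsets S of size 7, where X_S = 1 if the K_7 on S is monochromatic.
For a fixed S, the K_7 on S has C(7, 2) = 21 edges. P[all 21 edges red] = (1/2)^21, and likewise for blue, so P[monochromatic] = 2·(1/2)^21 = 2^{1 − 21} = 1/1048576.
By linearity of expectation: E[X] = C(10, 7) · 2^{1 − 21} = 120 · 1/1048576 = 15/131072.
Numerically: E[X] ≈ 0.0001.

E[X] = C(10,7)·2^(1−C(7,2)) = 15/131072 ≈ 0.0001.


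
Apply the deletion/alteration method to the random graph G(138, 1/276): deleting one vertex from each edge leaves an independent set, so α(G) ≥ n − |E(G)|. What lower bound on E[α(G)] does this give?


E[|E(G)|] = C(138, 2)·p = 9453 · (1/276) = 137/4.
E[α(G)] ≥ n − E[|E(G)|] = 138 − 137/4 = 415/4.
Numerically: ≈ 103.7500.
(This is only a lower bound; the true E[α(G)] may be larger.)

E[α(G)] ≥ 415/4 ≈ 103.7500.


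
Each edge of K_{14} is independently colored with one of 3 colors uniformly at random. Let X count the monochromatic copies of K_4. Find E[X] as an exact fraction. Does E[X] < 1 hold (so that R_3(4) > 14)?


E[X] = C(14, 4) · 3^{1 − 6} = 1001 · 3^{−5} = 1001/243.
As a reduced fraction: E[X] = 1001/243 ≈ 4.11934.
Is E[X] < 1? NO.
Since E[X] ≥ 1, the first-moment bound is inconclusive at n = 14; it does NOT by itself certify R_3(4) > 14.

E[X] = 1001/243 ≈ 4.11934; E[X] ≥ 1; first-moment method inconclusive here.


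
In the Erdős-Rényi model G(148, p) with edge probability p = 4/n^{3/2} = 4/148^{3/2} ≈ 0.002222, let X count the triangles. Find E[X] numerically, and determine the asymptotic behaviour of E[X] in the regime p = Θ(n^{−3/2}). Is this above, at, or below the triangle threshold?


Number of potential triangles: C(148, 3) = 529396.
Each occurs with probability p³ ≈ (0.002222)³ ≈ 1.096484e-08.
By linearity: E[X] = C(148, 3)·p³ ≈ 529396 · 1.096484e-08 ≈ 0.0058.
Since α = 3/2 > 1, p = c/n^{3/2} = o(1/n) is below the triangle threshold p ~ 1/n. Asymptotically E[X] ~ (c³/6)·n^{3(1−α)} = (4³/6)·n^{-1.5} → 0, so by Markov's inequality G has no triangles w.h.p.

E[X] ≈ 0.0058; in regime p = Θ(1/n^{3/2}) E[X] tends to 0 (below the triangle threshold p ~ 1/n).


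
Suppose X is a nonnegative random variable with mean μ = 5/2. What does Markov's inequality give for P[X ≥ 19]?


μ = E[X] = 5/2, a = 19.
Markov: P[X ≥ 19] ≤ μ/a = (5/2)/19 = 5/38.
Numerically: ≈ 0.132.
(Since a = 19 > μ = 2.500, the bound 5/38 is < 1 and informative.)

P[X ≥ 19] ≤ 5/38 ≈ 0.132.


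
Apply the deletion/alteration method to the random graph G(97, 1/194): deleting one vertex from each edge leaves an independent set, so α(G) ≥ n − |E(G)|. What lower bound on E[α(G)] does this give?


E[|E(G)|] = C(97, 2)·p = 4656 · (1/194) = 24.
E[α(G)] ≥ n − E[|E(G)|] = 97 − 24 = 73.
Numerically: ≈ 73.00000.
(This is only a lower bound; the true E[α(G)] may be larger.)

E[α(G)] ≥ 73 ≈ 73.00000.
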